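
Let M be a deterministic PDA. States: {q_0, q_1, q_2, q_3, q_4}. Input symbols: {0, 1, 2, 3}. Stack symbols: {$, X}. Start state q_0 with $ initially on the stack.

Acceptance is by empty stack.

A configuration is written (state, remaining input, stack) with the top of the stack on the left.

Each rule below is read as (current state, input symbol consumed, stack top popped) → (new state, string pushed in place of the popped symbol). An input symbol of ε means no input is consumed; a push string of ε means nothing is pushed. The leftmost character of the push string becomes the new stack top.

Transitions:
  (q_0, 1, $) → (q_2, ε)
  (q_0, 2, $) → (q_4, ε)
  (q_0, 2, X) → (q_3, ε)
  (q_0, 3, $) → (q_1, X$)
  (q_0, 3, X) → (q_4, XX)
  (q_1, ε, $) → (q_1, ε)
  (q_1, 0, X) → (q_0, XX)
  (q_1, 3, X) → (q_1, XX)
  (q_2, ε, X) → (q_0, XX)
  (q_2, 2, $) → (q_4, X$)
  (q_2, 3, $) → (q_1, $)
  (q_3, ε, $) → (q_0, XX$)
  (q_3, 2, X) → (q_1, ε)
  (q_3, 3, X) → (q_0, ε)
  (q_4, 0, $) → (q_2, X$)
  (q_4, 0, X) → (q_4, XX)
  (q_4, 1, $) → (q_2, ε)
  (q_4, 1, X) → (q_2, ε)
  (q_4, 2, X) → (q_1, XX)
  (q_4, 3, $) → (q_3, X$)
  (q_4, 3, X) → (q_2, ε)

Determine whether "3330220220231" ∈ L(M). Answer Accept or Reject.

Accept

(q_0, 3330220220231, $)
  read 3, top $: go to q_1, push X$ → (q_1, 330220220231, X$)
  read 3, top X: go to q_1, push XX → (q_1, 30220220231, XX$)
  read 3, top X: go to q_1, push XX → (q_1, 0220220231, XXX$)
  read 0, top X: go to q_0, push XX → (q_0, 220220231, XXXX$)
  read 2, top X: go to q_3, push ε → (q_3, 20220231, XXX$)
  read 2, top X: go to q_1, push ε → (q_1, 0220231, XX$)
  read 0, top X: go to q_0, push XX → (q_0, 220231, XXX$)
  read 2, top X: go to q_3, push ε → (q_3, 20231, XX$)
  read 2, top X: go to q_1, push ε → (q_1, 0231, X$)
  read 0, top X: go to q_0, push XX → (q_0, 231, XX$)
  read 2, top X: go to q_3, push ε → (q_3, 31, X$)
  read 3, top X: go to q_0, push ε → (q_0, 1, $)
  read 1, top $: go to q_2, push ε → (q_2, ε, ε)
All input consumed and the stack is empty.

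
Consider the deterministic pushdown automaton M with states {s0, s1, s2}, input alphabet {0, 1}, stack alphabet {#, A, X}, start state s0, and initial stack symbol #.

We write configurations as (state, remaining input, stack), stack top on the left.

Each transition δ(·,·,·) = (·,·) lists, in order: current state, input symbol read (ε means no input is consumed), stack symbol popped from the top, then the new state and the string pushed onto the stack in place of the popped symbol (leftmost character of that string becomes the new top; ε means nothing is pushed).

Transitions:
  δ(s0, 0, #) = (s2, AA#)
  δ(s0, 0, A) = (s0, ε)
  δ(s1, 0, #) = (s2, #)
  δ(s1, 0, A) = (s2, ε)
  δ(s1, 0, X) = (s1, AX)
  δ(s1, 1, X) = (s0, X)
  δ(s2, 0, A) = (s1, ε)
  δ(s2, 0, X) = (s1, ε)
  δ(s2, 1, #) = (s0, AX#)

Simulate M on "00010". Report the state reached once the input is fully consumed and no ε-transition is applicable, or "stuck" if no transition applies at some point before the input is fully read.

(s0, 00010, #)
  read 0, top #: go to s2, push AA# → (s2, 0010, AA#)
  read 0, top A: go to s1, push ε → (s1, 010, A#)
  read 0, top A: go to s2, push ε → (s2, 10, #)
  read 1, top #: go to s0, push AX# → (s0, 0, AX#)
  read 0, top A: go to s0, push ε → (s0, ε, X#)
All input consumed; M is in state s0.

s0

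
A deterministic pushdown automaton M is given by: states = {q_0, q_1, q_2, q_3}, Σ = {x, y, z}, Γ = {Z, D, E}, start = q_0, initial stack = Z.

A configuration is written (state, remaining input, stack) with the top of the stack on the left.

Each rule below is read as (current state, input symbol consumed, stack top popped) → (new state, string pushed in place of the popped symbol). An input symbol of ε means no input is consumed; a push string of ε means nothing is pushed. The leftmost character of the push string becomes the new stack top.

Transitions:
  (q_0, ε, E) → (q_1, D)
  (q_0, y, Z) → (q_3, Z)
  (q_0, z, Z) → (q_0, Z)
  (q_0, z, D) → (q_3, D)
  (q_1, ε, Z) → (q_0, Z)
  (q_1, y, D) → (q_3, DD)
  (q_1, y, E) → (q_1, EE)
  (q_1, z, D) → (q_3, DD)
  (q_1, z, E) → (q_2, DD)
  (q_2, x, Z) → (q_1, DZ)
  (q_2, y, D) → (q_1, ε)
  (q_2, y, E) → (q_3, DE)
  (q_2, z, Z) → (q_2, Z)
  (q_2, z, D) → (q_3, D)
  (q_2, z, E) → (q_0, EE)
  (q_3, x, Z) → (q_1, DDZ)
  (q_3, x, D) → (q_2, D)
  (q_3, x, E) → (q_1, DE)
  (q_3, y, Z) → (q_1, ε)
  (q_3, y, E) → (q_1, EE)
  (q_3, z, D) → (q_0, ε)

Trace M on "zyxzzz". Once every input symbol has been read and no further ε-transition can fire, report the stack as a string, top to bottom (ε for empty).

DDZ

(q_0, zyxzzz, Z)
  read z, top Z: go to q_0, push Z → (q_0, yxzzz, Z)
  read y, top Z: go to q_3, push Z → (q_3, xzzz, Z)
  read x, top Z: go to q_1, push DDZ → (q_1, zzz, DDZ)
  read z, top D: go to q_3, push DD → (q_3, zz, DDDZ)
  read z, top D: go to q_0, push ε → (q_0, z, DDZ)
  read z, top D: go to q_3, push D → (q_3, ε, DDZ)
All input consumed in state q_3 with stack DDZ.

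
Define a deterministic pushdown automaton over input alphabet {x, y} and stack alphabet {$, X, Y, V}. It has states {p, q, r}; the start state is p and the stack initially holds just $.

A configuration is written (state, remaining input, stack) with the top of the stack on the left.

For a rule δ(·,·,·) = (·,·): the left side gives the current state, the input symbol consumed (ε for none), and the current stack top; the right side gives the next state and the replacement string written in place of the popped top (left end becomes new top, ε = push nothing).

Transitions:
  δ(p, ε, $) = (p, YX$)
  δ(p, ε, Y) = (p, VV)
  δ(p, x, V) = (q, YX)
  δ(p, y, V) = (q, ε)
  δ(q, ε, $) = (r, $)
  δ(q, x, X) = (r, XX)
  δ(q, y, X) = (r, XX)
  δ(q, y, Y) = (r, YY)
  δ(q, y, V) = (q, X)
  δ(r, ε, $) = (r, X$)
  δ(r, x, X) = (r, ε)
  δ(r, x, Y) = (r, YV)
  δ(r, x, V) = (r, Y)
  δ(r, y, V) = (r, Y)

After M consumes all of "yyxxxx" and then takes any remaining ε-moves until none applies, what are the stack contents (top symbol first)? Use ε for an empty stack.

(p, yyxxxx, $) ⊢ (p, yyxxxx, YX$) ⊢ (p, yyxxxx, VVX$) ⊢ (q, yxxxx, VX$) ⊢ (q, xxxx, XX$) ⊢ (r, xxx, XXX$) ⊢ (r, xx, XX$) ⊢ (r, x, X$) ⊢ (r, ε, $) ⊢ (r, ε, X$)
All input consumed in state r with stack X$.

X$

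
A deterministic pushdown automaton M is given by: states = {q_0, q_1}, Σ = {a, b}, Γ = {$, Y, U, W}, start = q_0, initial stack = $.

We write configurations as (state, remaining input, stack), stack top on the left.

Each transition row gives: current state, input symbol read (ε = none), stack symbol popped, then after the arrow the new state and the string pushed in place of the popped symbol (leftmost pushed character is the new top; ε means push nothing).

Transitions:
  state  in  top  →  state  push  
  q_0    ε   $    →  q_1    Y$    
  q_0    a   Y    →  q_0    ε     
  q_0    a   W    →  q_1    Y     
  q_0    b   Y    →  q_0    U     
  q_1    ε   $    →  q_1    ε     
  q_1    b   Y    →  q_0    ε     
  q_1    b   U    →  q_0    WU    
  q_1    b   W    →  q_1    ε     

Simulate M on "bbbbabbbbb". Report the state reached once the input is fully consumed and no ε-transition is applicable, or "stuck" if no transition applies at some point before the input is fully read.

stuck

(q_0, bbbbabbbbb, $) ⊢ (q_1, bbbbabbbbb, Y$) ⊢ (q_0, bbbabbbbb, $) ⊢ (q_1, bbbabbbbb, Y$) ⊢ (q_0, bbabbbbb, $) ⊢ (q_1, bbabbbbb, Y$) ⊢ (q_0, babbbbb, $) ⊢ (q_1, babbbbb, Y$) ⊢ (q_0, abbbbb, $) ⊢ (q_1, abbbbb, Y$)
No transition for (q_1, a, top Y); M blocks with input abbbbb remaining.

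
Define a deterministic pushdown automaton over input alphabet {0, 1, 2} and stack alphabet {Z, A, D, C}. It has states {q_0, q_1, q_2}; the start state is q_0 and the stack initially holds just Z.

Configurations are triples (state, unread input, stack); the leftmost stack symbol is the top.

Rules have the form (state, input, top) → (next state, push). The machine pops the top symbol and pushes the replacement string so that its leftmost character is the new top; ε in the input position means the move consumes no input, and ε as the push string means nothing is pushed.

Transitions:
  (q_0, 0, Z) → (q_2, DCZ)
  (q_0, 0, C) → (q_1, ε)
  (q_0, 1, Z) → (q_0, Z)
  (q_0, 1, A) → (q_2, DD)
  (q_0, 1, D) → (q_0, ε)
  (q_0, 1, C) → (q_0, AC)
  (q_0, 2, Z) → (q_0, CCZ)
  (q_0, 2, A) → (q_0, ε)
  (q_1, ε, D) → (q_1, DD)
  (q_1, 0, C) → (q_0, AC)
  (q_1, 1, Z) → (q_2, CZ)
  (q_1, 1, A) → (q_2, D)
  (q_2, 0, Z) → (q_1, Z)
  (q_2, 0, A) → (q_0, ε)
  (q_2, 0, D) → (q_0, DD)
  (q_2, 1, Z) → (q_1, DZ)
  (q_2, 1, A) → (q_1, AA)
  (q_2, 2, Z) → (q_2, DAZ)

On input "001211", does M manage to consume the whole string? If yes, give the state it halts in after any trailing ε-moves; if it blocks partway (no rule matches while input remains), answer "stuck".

stuck

(q_0, 001211, Z)
  read 0, top Z: go to q_2, push DCZ → (q_2, 01211, DCZ)
  read 0, top D: go to q_0, push DD → (q_0, 1211, DDCZ)
  read 1, top D: go to q_0, push ε → (q_0, 211, DCZ)
No transition for (q_0, 2, top D); M blocks with input 211 remaining.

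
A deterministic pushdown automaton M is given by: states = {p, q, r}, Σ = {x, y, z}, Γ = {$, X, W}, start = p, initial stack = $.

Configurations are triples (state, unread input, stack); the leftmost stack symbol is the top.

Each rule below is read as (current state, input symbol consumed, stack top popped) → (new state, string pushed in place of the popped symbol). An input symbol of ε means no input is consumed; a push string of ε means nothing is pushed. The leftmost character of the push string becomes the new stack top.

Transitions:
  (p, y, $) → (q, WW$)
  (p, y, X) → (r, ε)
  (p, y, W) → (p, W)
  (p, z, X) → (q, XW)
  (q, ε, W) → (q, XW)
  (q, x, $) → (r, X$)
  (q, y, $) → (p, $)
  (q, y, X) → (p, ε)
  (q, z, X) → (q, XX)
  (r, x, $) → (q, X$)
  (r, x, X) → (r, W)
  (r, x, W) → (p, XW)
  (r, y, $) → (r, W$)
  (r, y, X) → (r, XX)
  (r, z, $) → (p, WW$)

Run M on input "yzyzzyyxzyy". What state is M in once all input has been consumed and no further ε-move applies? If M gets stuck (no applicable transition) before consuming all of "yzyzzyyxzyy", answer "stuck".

p

(p, yzyzzyyxzyy, $) ⊢ (q, zyzzyyxzyy, WW$) ⊢ (q, zyzzyyxzyy, XWW$) ⊢ (q, yzzyyxzyy, XXWW$) ⊢ (p, zzyyxzyy, XWW$) ⊢ (q, zyyxzyy, XWWW$) ⊢ (q, yyxzyy, XXWWW$) ⊢ (p, yxzyy, XWWW$) ⊢ (r, xzyy, WWW$) ⊢ (p, zyy, XWWW$) ⊢ (q, yy, XWWWW$) ⊢ (p, y, WWWW$) ⊢ (p, ε, WWWW$)
All input consumed; M is in state p.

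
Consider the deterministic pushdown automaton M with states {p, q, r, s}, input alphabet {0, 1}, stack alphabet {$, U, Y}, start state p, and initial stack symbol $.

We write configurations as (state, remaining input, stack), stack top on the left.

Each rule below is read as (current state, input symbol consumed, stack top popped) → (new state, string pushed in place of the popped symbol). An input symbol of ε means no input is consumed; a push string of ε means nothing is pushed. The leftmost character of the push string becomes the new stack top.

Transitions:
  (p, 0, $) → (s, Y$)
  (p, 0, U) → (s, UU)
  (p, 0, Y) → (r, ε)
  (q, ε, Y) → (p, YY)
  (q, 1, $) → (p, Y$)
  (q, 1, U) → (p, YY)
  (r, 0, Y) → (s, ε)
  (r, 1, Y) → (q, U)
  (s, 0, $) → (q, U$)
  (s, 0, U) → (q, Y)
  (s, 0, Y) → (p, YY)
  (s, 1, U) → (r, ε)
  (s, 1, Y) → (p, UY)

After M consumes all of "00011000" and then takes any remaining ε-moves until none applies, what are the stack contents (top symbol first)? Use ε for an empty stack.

(p, 00011000, $)
  read 0, top $: go to s, push Y$ → (s, 0011000, Y$)
  read 0, top Y: go to p, push YY → (p, 011000, YY$)
  read 0, top Y: go to r, push ε → (r, 11000, Y$)
  read 1, top Y: go to q, push U → (q, 1000, U$)
  read 1, top U: go to p, push YY → (p, 000, YY$)
  read 0, top Y: go to r, push ε → (r, 00, Y$)
  read 0, top Y: go to s, push ε → (s, 0, $)
  read 0, top $: go to q, push U$ → (q, ε, U$)
All input consumed in state q with stack U$.

U$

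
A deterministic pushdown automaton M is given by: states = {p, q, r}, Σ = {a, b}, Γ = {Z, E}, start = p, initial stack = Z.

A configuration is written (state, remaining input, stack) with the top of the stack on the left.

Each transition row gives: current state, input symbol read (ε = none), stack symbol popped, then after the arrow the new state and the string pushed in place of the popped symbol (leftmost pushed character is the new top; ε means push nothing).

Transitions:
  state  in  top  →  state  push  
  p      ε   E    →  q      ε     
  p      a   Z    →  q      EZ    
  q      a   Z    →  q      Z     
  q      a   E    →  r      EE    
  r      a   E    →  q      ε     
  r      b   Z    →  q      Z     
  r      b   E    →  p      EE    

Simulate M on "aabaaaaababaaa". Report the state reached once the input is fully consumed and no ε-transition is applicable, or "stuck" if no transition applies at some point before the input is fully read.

r

(p, aabaaaaababaaa, Z) ⊢ (q, abaaaaababaaa, EZ) ⊢ (r, baaaaababaaa, EEZ) ⊢ (p, aaaaababaaa, EEEZ) ⊢ (q, aaaaababaaa, EEZ) ⊢ (r, aaaababaaa, EEEZ) ⊢ (q, aaababaaa, EEZ) ⊢ (r, aababaaa, EEEZ) ⊢ (q, ababaaa, EEZ) ⊢ (r, babaaa, EEEZ) ⊢ (p, abaaa, EEEEZ) ⊢ (q, abaaa, EEEZ) ⊢ (r, baaa, EEEEZ) ⊢ (p, aaa, EEEEEZ) ⊢ (q, aaa, EEEEZ) ⊢ (r, aa, EEEEEZ) ⊢ (q, a, EEEEZ) ⊢ (r, ε, EEEEEZ)
All input consumed; M is in state r.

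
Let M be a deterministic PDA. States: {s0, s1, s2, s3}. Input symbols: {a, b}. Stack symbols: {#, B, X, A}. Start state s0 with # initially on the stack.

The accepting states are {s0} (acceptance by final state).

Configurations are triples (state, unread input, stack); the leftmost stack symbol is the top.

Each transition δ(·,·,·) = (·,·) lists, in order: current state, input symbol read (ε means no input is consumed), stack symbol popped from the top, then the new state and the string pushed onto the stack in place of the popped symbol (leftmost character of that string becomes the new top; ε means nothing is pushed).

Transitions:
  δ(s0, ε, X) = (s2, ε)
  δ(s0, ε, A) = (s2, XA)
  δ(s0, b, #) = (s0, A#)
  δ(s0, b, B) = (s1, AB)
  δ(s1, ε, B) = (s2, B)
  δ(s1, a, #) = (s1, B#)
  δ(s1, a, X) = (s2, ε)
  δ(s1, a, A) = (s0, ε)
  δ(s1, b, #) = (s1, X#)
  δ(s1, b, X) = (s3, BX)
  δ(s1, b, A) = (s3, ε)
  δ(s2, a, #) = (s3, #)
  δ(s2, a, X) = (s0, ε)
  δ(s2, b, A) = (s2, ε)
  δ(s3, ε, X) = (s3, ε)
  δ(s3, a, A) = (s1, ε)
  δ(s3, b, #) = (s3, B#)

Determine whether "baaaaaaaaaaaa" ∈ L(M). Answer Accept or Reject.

Accept

(s0, baaaaaaaaaaaa, #) ⊢ (s0, aaaaaaaaaaaa, A#) ⊢ (s2, aaaaaaaaaaaa, XA#) ⊢ (s0, aaaaaaaaaaa, A#) ⊢ (s2, aaaaaaaaaaa, XA#) ⊢ (s0, aaaaaaaaaa, A#) ⊢ (s2, aaaaaaaaaa, XA#) ⊢ (s0, aaaaaaaaa, A#) ⊢ (s2, aaaaaaaaa, XA#) ⊢ (s0, aaaaaaaa, A#) ⊢ (s2, aaaaaaaa, XA#) ⊢ (s0, aaaaaaa, A#) ⊢ (s2, aaaaaaa, XA#) ⊢ (s0, aaaaaa, A#) ⊢ (s2, aaaaaa, XA#) ⊢ (s0, aaaaa, A#) ⊢ (s2, aaaaa, XA#) ⊢ (s0, aaaa, A#) ⊢ (s2, aaaa, XA#) ⊢ (s0, aaa, A#) ⊢ (s2, aaa, XA#) ⊢ (s0, aa, A#) ⊢ (s2, aa, XA#) ⊢ (s0, a, A#) ⊢ (s2, a, XA#) ⊢ (s0, ε, A#)
All input consumed; state s0 ∈ F.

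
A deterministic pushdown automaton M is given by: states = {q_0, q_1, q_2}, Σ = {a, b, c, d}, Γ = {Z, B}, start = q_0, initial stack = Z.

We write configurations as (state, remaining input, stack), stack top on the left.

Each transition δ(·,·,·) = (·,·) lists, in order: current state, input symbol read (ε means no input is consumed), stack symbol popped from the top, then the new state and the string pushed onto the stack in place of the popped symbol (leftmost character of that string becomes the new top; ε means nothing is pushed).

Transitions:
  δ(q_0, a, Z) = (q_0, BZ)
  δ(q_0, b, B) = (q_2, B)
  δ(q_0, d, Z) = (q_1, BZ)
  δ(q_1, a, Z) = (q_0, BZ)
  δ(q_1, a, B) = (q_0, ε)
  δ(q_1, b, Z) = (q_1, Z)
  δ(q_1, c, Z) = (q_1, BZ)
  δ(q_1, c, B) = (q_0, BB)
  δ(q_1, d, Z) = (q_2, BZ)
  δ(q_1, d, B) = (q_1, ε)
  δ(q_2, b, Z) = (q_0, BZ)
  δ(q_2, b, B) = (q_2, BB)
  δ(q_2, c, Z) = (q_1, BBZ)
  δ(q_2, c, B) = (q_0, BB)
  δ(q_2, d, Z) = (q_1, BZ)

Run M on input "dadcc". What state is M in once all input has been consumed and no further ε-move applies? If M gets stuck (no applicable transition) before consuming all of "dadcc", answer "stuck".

stuck

(q_0, dadcc, Z) ⊢ (q_1, adcc, BZ) ⊢ (q_0, dcc, Z) ⊢ (q_1, cc, BZ) ⊢ (q_0, c, BBZ)
No transition for (q_0, c, top B); M blocks with input c remaining.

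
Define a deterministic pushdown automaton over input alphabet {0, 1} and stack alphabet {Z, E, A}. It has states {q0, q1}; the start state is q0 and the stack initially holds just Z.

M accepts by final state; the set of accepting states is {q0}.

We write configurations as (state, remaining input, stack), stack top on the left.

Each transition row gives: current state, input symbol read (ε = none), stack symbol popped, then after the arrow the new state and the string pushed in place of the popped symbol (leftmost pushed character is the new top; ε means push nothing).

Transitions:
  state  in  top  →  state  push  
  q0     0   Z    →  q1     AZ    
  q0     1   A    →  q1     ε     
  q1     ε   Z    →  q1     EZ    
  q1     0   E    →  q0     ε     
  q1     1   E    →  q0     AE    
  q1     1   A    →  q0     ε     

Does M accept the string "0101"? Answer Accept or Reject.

(q0, 0101, Z) ⊢ (q1, 101, AZ) ⊢ (q0, 01, Z) ⊢ (q1, 1, AZ) ⊢ (q0, ε, Z)
All input consumed; state q0 ∈ F.

Accept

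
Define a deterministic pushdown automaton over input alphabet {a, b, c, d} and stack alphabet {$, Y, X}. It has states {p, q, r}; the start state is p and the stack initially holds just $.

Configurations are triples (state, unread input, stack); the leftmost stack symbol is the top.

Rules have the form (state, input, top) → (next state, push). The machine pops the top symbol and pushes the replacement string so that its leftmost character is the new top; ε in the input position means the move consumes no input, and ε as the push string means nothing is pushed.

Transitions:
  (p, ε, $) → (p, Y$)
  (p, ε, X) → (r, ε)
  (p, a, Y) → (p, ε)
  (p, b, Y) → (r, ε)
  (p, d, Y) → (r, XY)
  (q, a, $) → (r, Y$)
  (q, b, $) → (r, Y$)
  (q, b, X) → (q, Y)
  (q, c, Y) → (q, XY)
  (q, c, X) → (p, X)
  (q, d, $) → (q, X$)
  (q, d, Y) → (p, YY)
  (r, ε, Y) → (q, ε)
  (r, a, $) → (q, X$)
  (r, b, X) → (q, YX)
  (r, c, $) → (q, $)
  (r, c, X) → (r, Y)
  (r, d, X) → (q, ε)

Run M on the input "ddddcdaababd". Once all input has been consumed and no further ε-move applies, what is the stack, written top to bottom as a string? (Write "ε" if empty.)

YY$

(p, ddddcdaababd, $) ⊢ (p, ddddcdaababd, Y$) ⊢ (r, dddcdaababd, XY$) ⊢ (q, ddcdaababd, Y$) ⊢ (p, dcdaababd, YY$) ⊢ (r, cdaababd, XYY$) ⊢ (r, daababd, YYY$) ⊢ (q, daababd, YY$) ⊢ (p, aababd, YYY$) ⊢ (p, ababd, YY$) ⊢ (p, babd, Y$) ⊢ (r, abd, $) ⊢ (q, bd, X$) ⊢ (q, d, Y$) ⊢ (p, ε, YY$)
All input consumed in state p with stack YY$.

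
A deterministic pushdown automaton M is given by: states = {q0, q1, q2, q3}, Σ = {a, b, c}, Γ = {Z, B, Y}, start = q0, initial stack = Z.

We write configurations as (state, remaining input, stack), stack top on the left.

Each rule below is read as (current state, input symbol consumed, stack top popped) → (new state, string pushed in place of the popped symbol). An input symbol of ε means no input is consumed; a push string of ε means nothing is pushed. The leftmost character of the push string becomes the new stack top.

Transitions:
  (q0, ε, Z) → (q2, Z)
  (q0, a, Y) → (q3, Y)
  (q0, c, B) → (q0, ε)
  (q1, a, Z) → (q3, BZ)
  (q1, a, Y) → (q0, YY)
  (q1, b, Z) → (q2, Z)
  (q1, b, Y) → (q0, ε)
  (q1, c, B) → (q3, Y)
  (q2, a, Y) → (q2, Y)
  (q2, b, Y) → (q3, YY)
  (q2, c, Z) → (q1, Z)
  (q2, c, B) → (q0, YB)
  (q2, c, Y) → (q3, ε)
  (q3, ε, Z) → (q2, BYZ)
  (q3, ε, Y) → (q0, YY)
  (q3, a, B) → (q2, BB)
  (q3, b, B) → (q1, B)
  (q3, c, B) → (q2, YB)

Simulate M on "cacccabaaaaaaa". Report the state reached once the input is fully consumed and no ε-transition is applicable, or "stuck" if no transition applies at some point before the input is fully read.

(q0, cacccabaaaaaaa, Z)
  ε-move, top Z: go to q2, push Z → (q2, cacccabaaaaaaa, Z)
  read c, top Z: go to q1, push Z → (q1, acccabaaaaaaa, Z)
  read a, top Z: go to q3, push BZ → (q3, cccabaaaaaaa, BZ)
  read c, top B: go to q2, push YB → (q2, ccabaaaaaaa, YBZ)
  read c, top Y: go to q3, push ε → (q3, cabaaaaaaa, BZ)
  read c, top B: go to q2, push YB → (q2, abaaaaaaa, YBZ)
  read a, top Y: go to q2, push Y → (q2, baaaaaaa, YBZ)
  read b, top Y: go to q3, push YY → (q3, aaaaaaa, YYBZ)
  ε-move, top Y: go to q0, push YY → (q0, aaaaaaa, YYYBZ)
  read a, top Y: go to q3, push Y → (q3, aaaaaa, YYYBZ)
  ε-move, top Y: go to q0, push YY → (q0, aaaaaa, YYYYBZ)
  read a, top Y: go to q3, push Y → (q3, aaaaa, YYYYBZ)
  ε-move, top Y: go to q0, push YY → (q0, aaaaa, YYYYYBZ)
  read a, top Y: go to q3, push Y → (q3, aaaa, YYYYYBZ)
  ε-move, top Y: go to q0, push YY → (q0, aaaa, YYYYYYBZ)
  read a, top Y: go to q3, push Y → (q3, aaa, YYYYYYBZ)
  ε-move, top Y: go to q0, push YY → (q0, aaa, YYYYYYYBZ)
  read a, top Y: go to q3, push Y → (q3, aa, YYYYYYYBZ)
  ε-move, top Y: go to q0, push YY → (q0, aa, YYYYYYYYBZ)
  read a, top Y: go to q3, push Y → (q3, a, YYYYYYYYBZ)
  ε-move, top Y: go to q0, push YY → (q0, a, YYYYYYYYYBZ)
  read a, top Y: go to q3, push Y → (q3, ε, YYYYYYYYYBZ)
  ε-move, top Y: go to q0, push YY → (q0, ε, YYYYYYYYYYBZ)
All input consumed; M is in state q0.

q0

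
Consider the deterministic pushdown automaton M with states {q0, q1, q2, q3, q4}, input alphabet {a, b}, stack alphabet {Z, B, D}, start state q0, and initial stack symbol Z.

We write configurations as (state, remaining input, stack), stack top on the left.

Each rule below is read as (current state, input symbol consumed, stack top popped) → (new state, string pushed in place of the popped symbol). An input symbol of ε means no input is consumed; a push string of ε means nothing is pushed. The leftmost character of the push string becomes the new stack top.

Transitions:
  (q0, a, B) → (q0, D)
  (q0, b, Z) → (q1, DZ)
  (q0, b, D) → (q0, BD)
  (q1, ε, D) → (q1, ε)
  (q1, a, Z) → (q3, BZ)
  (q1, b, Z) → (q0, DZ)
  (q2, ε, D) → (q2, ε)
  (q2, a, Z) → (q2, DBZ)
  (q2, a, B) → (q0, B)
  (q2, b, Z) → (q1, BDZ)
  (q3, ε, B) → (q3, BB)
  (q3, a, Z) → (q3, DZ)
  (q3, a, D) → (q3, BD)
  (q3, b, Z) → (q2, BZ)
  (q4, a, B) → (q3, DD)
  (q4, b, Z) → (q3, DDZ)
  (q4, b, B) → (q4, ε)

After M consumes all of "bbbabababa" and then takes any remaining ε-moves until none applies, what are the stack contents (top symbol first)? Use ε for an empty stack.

DDDDDZ

(q0, bbbabababa, Z)
  read b, top Z: go to q1, push DZ → (q1, bbabababa, DZ)
  ε-move, top D: go to q1, push ε → (q1, bbabababa, Z)
  read b, top Z: go to q0, push DZ → (q0, babababa, DZ)
  read b, top D: go to q0, push BD → (q0, abababa, BDZ)
  read a, top B: go to q0, push D → (q0, bababa, DDZ)
  read b, top D: go to q0, push BD → (q0, ababa, BDDZ)
  read a, top B: go to q0, push D → (q0, baba, DDDZ)
  read b, top D: go to q0, push BD → (q0, aba, BDDDZ)
  read a, top B: go to q0, push D → (q0, ba, DDDDZ)
  read b, top D: go to q0, push BD → (q0, a, BDDDDZ)
  read a, top B: go to q0, push D → (q0, ε, DDDDDZ)
All input consumed in state q0 with stack DDDDDZ.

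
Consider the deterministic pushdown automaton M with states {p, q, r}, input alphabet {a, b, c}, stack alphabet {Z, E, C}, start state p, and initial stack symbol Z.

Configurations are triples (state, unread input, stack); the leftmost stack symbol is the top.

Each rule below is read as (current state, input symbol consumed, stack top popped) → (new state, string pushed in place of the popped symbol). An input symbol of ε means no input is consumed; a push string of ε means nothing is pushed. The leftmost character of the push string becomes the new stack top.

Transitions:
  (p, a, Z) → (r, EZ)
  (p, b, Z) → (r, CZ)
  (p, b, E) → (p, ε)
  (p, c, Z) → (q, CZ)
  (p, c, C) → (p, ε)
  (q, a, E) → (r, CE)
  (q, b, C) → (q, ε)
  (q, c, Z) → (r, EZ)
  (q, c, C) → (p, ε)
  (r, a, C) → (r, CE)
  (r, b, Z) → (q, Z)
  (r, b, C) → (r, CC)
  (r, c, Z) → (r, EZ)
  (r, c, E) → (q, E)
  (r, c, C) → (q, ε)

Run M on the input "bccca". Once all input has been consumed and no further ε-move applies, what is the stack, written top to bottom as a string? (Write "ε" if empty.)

CEZ

(p, bccca, Z)
  read b, top Z: go to r, push CZ → (r, ccca, CZ)
  read c, top C: go to q, push ε → (q, cca, Z)
  read c, top Z: go to r, push EZ → (r, ca, EZ)
  read c, top E: go to q, push E → (q, a, EZ)
  read a, top E: go to r, push CE → (r, ε, CEZ)
All input consumed in state r with stack CEZ.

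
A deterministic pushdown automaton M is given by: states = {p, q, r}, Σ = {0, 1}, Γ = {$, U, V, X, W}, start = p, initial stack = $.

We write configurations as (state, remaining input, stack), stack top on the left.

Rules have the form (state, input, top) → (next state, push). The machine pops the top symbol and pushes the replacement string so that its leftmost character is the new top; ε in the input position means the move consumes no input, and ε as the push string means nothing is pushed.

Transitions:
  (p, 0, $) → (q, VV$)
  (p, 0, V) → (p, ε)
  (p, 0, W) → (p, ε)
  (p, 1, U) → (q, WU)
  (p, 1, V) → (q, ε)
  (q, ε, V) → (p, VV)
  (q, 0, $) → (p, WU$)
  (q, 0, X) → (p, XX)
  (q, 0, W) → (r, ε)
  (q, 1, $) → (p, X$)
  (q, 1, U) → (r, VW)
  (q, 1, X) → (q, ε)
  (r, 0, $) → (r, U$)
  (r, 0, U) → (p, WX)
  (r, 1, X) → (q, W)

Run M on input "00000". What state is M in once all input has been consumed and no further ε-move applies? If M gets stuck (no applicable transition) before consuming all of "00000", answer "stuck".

(p, 00000, $)
  read 0, top $: go to q, push VV$ → (q, 0000, VV$)
  ε-move, top V: go to p, push VV → (p, 0000, VVV$)
  read 0, top V: go to p, push ε → (p, 000, VV$)
  read 0, top V: go to p, push ε → (p, 00, V$)
  read 0, top V: go to p, push ε → (p, 0, $)
  read 0, top $: go to q, push VV$ → (q, ε, VV$)
  ε-move, top V: go to p, push VV → (p, ε, VVV$)
All input consumed; M is in state p.

p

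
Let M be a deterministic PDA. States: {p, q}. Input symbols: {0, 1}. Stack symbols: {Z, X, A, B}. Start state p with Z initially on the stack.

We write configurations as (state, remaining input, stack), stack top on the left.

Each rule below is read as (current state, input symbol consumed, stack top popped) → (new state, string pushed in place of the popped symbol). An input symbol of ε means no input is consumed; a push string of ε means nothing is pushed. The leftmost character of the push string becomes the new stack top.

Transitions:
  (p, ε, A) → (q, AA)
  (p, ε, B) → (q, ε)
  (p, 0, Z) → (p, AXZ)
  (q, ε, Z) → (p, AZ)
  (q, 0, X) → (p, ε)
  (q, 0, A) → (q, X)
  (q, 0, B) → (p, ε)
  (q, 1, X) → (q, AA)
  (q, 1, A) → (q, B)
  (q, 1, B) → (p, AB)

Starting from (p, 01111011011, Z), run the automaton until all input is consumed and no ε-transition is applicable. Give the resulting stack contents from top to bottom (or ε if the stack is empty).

AABAABABAXZ

(p, 01111011011, Z)
  read 0, top Z: go to p, push AXZ → (p, 1111011011, AXZ)
  ε-move, top A: go to q, push AA → (q, 1111011011, AAXZ)
  read 1, top A: go to q, push B → (q, 111011011, BAXZ)
  read 1, top B: go to p, push AB → (p, 11011011, ABAXZ)
  ε-move, top A: go to q, push AA → (q, 11011011, AABAXZ)
  read 1, top A: go to q, push B → (q, 1011011, BABAXZ)
  read 1, top B: go to p, push AB → (p, 011011, ABABAXZ)
  ε-move, top A: go to q, push AA → (q, 011011, AABABAXZ)
  read 0, top A: go to q, push X → (q, 11011, XABABAXZ)
  read 1, top X: go to q, push AA → (q, 1011, AAABABAXZ)
  read 1, top A: go to q, push B → (q, 011, BAABABAXZ)
  read 0, top B: go to p, push ε → (p, 11, AABABAXZ)
  ε-move, top A: go to q, push AA → (q, 11, AAABABAXZ)
  read 1, top A: go to q, push B → (q, 1, BAABABAXZ)
  read 1, top B: go to p, push AB → (p, ε, ABAABABAXZ)
  ε-move, top A: go to q, push AA → (q, ε, AABAABABAXZ)
All input consumed in state q with stack AABAABABAXZ.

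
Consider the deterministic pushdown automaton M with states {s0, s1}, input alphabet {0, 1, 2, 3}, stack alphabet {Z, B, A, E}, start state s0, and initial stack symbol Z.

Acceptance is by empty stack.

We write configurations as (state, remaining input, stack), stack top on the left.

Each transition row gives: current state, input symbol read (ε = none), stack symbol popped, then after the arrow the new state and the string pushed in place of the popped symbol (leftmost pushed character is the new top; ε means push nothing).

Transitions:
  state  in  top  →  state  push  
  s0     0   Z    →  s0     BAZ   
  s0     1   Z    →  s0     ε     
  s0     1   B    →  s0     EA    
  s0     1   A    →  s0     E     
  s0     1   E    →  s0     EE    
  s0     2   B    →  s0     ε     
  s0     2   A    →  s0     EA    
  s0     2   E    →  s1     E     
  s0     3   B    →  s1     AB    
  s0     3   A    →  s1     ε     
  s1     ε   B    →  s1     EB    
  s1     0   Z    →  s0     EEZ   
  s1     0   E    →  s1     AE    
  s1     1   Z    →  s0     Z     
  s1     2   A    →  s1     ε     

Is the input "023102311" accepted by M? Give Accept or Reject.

Accept

(s0, 023102311, Z)
  read 0, top Z: go to s0, push BAZ → (s0, 23102311, BAZ)
  read 2, top B: go to s0, push ε → (s0, 3102311, AZ)
  read 3, top A: go to s1, push ε → (s1, 102311, Z)
  read 1, top Z: go to s0, push Z → (s0, 02311, Z)
  read 0, top Z: go to s0, push BAZ → (s0, 2311, BAZ)
  read 2, top B: go to s0, push ε → (s0, 311, AZ)
  read 3, top A: go to s1, push ε → (s1, 11, Z)
  read 1, top Z: go to s0, push Z → (s0, 1, Z)
  read 1, top Z: go to s0, push ε → (s0, ε, ε)
All input consumed and the stack is empty.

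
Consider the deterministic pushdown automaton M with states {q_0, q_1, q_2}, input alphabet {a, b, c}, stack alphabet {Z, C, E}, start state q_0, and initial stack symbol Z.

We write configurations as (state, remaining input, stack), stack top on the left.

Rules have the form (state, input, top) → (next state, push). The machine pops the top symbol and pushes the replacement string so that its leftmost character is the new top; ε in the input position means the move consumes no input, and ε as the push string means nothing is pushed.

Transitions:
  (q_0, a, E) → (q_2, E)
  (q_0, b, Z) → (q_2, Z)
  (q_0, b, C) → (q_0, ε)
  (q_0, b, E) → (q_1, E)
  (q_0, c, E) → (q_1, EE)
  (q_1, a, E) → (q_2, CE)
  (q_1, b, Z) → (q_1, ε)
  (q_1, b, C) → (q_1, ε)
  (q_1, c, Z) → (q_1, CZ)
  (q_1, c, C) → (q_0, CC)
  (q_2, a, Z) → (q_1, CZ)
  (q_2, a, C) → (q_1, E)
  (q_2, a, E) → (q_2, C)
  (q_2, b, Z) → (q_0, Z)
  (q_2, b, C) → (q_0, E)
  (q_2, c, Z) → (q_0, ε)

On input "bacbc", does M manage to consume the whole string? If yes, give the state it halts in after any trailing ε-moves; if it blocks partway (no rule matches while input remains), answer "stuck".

(q_0, bacbc, Z)
  read b, top Z: go to q_2, push Z → (q_2, acbc, Z)
  read a, top Z: go to q_1, push CZ → (q_1, cbc, CZ)
  read c, top C: go to q_0, push CC → (q_0, bc, CCZ)
  read b, top C: go to q_0, push ε → (q_0, c, CZ)
No transition for (q_0, c, top C); M blocks with input c remaining.

stuck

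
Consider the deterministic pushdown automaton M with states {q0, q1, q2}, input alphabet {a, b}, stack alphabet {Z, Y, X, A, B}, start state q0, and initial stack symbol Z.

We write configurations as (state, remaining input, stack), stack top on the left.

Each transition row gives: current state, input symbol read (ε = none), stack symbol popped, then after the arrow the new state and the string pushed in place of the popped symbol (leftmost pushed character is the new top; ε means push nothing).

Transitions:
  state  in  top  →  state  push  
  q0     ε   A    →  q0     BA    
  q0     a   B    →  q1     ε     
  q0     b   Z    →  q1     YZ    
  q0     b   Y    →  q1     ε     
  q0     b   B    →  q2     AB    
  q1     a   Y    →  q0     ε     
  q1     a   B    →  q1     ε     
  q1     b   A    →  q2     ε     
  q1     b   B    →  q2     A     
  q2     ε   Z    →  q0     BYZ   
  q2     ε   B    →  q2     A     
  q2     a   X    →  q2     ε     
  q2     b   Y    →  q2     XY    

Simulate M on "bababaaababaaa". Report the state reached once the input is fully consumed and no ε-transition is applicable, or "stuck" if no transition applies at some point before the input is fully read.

(q0, bababaaababaaa, Z)
  read b, top Z: go to q1, push YZ → (q1, ababaaababaaa, YZ)
  read a, top Y: go to q0, push ε → (q0, babaaababaaa, Z)
  read b, top Z: go to q1, push YZ → (q1, abaaababaaa, YZ)
  read a, top Y: go to q0, push ε → (q0, baaababaaa, Z)
  read b, top Z: go to q1, push YZ → (q1, aaababaaa, YZ)
  read a, top Y: go to q0, push ε → (q0, aababaaa, Z)
No transition for (q0, a, top Z); M blocks with input aababaaa remaining.

stuck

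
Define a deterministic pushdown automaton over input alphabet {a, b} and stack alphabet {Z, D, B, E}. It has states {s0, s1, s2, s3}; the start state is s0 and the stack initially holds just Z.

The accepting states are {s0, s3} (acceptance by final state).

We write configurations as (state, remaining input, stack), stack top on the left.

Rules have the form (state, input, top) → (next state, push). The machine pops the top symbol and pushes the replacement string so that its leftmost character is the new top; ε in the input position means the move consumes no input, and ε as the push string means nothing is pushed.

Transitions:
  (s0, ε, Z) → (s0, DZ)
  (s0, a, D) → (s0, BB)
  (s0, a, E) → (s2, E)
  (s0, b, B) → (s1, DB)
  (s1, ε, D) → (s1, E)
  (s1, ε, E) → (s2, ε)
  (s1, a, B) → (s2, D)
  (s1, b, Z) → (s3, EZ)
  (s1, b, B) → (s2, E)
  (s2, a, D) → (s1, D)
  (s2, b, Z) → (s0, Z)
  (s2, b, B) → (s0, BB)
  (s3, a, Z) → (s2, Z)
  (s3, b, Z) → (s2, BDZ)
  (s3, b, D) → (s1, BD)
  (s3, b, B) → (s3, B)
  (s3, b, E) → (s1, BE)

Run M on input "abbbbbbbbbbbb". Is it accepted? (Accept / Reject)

Accept

(s0, abbbbbbbbbbbb, Z)
  ε-move, top Z: go to s0, push DZ → (s0, abbbbbbbbbbbb, DZ)
  read a, top D: go to s0, push BB → (s0, bbbbbbbbbbbb, BBZ)
  read b, top B: go to s1, push DB → (s1, bbbbbbbbbbb, DBBZ)
  ε-move, top D: go to s1, push E → (s1, bbbbbbbbbbb, EBBZ)
  ε-move, top E: go to s2, push ε → (s2, bbbbbbbbbbb, BBZ)
  read b, top B: go to s0, push BB → (s0, bbbbbbbbbb, BBBZ)
  read b, top B: go to s1, push DB → (s1, bbbbbbbbb, DBBBZ)
  ε-move, top D: go to s1, push E → (s1, bbbbbbbbb, EBBBZ)
  ε-move, top E: go to s2, push ε → (s2, bbbbbbbbb, BBBZ)
  read b, top B: go to s0, push BB → (s0, bbbbbbbb, BBBBZ)
  read b, top B: go to s1, push DB → (s1, bbbbbbb, DBBBBZ)
  ε-move, top D: go to s1, push E → (s1, bbbbbbb, EBBBBZ)
  ε-move, top E: go to s2, push ε → (s2, bbbbbbb, BBBBZ)
  read b, top B: go to s0, push BB → (s0, bbbbbb, BBBBBZ)
  read b, top B: go to s1, push DB → (s1, bbbbb, DBBBBBZ)
  ε-move, top D: go to s1, push E → (s1, bbbbb, EBBBBBZ)
  ε-move, top E: go to s2, push ε → (s2, bbbbb, BBBBBZ)
  read b, top B: go to s0, push BB → (s0, bbbb, BBBBBBZ)
  read b, top B: go to s1, push DB → (s1, bbb, DBBBBBBZ)
  ε-move, top D: go to s1, push E → (s1, bbb, EBBBBBBZ)
  ε-move, top E: go to s2, push ε → (s2, bbb, BBBBBBZ)
  read b, top B: go to s0, push BB → (s0, bb, BBBBBBBZ)
  read b, top B: go to s1, push DB → (s1, b, DBBBBBBBZ)
  ε-move, top D: go to s1, push E → (s1, b, EBBBBBBBZ)
  ε-move, top E: go to s2, push ε → (s2, b, BBBBBBBZ)
  read b, top B: go to s0, push BB → (s0, ε, BBBBBBBBZ)
All input consumed; state s0 ∈ F.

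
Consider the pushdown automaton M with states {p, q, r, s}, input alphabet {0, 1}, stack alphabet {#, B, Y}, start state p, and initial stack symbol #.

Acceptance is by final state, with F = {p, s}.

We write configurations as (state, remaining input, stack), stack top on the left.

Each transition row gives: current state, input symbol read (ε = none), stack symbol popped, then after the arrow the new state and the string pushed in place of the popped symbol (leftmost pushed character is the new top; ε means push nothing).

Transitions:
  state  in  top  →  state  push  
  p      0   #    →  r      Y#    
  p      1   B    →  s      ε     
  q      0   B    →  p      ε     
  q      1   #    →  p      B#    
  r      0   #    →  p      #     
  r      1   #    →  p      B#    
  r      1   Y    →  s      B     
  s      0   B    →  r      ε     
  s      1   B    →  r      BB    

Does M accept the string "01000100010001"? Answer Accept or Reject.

Accept

One accepting computation: (p, 01000100010001, #) ⊢ (r, 1000100010001, Y#) ⊢ (s, 000100010001, B#) ⊢ (r, 00100010001, #) ⊢ (p, 0100010001, #) ⊢ (r, 100010001, Y#) ⊢ (s, 00010001, B#) ⊢ (r, 0010001, #) ⊢ (p, 010001, #) ⊢ (r, 10001, Y#) ⊢ (s, 0001, B#) ⊢ (r, 001, #) ⊢ (p, 01, #) ⊢ (r, 1, Y#) ⊢ (s, ε, B#)
All input consumed and state s ∈ F.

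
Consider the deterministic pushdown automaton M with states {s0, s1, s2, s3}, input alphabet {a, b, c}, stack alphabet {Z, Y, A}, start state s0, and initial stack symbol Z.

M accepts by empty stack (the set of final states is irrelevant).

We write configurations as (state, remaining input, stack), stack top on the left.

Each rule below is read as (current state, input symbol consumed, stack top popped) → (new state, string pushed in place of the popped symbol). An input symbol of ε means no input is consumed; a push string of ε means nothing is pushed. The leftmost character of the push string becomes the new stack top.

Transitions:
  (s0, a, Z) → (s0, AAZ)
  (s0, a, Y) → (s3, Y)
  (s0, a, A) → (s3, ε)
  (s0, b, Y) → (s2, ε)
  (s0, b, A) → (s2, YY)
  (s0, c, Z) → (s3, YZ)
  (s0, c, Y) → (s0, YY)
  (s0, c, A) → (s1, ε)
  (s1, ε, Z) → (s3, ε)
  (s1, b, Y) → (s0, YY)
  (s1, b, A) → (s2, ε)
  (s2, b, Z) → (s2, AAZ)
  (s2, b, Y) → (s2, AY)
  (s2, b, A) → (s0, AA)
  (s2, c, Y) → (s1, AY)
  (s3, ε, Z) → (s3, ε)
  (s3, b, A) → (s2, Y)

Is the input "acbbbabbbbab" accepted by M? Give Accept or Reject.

Reject

(s0, acbbbabbbbab, Z)
  read a, top Z: go to s0, push AAZ → (s0, cbbbabbbbab, AAZ)
  read c, top A: go to s1, push ε → (s1, bbbabbbbab, AZ)
  read b, top A: go to s2, push ε → (s2, bbabbbbab, Z)
  read b, top Z: go to s2, push AAZ → (s2, babbbbab, AAZ)
  read b, top A: go to s0, push AA → (s0, abbbbab, AAAZ)
  read a, top A: go to s3, push ε → (s3, bbbbab, AAZ)
  read b, top A: go to s2, push Y → (s2, bbbab, YAZ)
  read b, top Y: go to s2, push AY → (s2, bbab, AYAZ)
  read b, top A: go to s0, push AA → (s0, bab, AAYAZ)
  read b, top A: go to s2, push YY → (s2, ab, YYAYAZ)
No transition applies at (s2, ab, YYAYAZ); input not fully consumed.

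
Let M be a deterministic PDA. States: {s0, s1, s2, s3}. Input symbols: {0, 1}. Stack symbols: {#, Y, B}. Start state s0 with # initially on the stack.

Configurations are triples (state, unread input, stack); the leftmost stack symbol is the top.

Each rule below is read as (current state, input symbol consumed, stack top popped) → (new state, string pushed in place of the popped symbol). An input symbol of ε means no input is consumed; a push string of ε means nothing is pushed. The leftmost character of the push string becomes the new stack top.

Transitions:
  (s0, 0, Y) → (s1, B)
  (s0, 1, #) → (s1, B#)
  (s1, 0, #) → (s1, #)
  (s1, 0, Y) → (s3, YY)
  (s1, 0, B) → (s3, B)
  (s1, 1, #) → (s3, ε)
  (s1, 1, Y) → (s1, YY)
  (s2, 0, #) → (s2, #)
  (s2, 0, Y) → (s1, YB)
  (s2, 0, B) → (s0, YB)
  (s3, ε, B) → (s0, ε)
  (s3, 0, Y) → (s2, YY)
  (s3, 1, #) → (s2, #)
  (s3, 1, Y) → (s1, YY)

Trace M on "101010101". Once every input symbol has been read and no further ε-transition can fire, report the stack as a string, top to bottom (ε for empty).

B#

(s0, 101010101, #) ⊢ (s1, 01010101, B#) ⊢ (s3, 1010101, B#) ⊢ (s0, 1010101, #) ⊢ (s1, 010101, B#) ⊢ (s3, 10101, B#) ⊢ (s0, 10101, #) ⊢ (s1, 0101, B#) ⊢ (s3, 101, B#) ⊢ (s0, 101, #) ⊢ (s1, 01, B#) ⊢ (s3, 1, B#) ⊢ (s0, 1, #) ⊢ (s1, ε, B#)
All input consumed in state s1 with stack B#.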